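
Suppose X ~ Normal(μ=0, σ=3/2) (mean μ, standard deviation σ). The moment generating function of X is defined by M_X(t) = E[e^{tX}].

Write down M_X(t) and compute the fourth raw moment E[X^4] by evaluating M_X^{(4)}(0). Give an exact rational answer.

E[X^4] = M^(4)(0) = 243/16

M_X(t) = e^(9*t^2/8)
M^(4)(t) = 6561*t^4*e^(9*t^2/8)/256 + 2187*t^2*e^(9*t^2/8)/32 + 243*e^(9*t^2/8)/16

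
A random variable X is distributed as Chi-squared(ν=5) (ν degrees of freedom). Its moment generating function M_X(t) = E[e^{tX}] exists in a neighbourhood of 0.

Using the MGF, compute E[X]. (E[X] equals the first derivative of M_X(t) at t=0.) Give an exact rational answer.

E[X] = dM/dt |_{t=0} = 5

M_X(t) = (1 - 2*t)^(-5/2)
dM/dt = -5/(8*t^3*√(1 - 2*t) - 12*t^2*√(1 - 2*t) + 6*t*√(1 - 2*t) - √(1 - 2*t))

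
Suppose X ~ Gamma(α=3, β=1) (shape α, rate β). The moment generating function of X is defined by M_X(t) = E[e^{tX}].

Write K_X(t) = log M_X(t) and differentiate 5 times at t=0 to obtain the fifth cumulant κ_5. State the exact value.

κ_5 = K^(5)(0) = 72

M_X(t) = (1 - t)^(-3)
K_X(t) = log M_X(t) = -3*log(1 - t)
K^(5)(t) = -72/(t^5 - 5*t^4 + 10*t^3 - 10*t^2 + 5*t - 1)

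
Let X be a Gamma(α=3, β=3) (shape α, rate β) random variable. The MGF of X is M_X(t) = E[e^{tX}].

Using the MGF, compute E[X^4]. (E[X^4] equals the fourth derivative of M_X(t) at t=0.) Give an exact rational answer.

E[X^4] = d^4M/dt^4 |_{t=0} = 40/9

M_X(t) = 27/(3 - t)^3
dM/dt = 81/(t^4 - 12*t^3 + 54*t^2 - 108*t + 81)
d^2M/dt^2 = -324/(t^5 - 15*t^4 + 90*t^3 - 270*t^2 + 405*t - 243)
d^3M/dt^3 = 1620/(t^6 - 18*t^5 + 135*t^4 - 540*t^3 + 1215*t^2 - 1458*t + 729)
d^4M/dt^4 = -9720/(t^7 - 21*t^6 + 189*t^5 - 945*t^4 + 2835*t^3 - 5103*t^2 + 5103*t - 2187)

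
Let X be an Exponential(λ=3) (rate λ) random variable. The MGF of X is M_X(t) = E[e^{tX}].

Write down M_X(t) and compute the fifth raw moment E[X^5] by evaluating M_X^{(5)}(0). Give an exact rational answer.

M_X(t) = 3/(3 - t)
dM/dt = 3/(t^2 - 6*t + 9)
d^2M/dt^2 = -6/(t^3 - 9*t^2 + 27*t - 27)
d^3M/dt^3 = 18/(t^4 - 12*t^3 + 54*t^2 - 108*t + 81)
d^4M/dt^4 = -72/(t^5 - 15*t^4 + 90*t^3 - 270*t^2 + 405*t - 243)
d^5M/dt^5 = 360/(t^6 - 18*t^5 + 135*t^4 - 540*t^3 + 1215*t^2 - 1458*t + 729)

E[X^5] = d^5M/dt^5 |_{t=0} = 40/81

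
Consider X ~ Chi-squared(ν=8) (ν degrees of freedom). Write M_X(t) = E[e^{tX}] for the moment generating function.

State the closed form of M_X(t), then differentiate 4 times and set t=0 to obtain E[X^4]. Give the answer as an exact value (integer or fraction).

E[X^4] = D^4[M](0) = 13440

M_X(t) = (1 - 2*t)^(-4)
D^4[M](t) = 13440/(256*t^8 - 1024*t^7 + 1792*t^6 - 1792*t^5 + 1120*t^4 - 448*t^3 + 112*t^2 - 16*t + 1)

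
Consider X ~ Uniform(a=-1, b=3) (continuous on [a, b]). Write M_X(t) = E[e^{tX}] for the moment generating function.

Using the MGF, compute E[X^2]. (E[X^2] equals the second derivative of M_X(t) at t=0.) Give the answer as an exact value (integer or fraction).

M_X(t) = (e^(3*t) - e^(-t))/(4*t)
M′(t) = (3*t*e^(4*t) + t - e^(4*t) + 1)*e^(-t)/(4*t^2)
M′′(t) = (9*t^2*e^(4*t) - t^2 - 6*t*e^(4*t) - 2*t + 2*e^(4*t) - 2)*e^(-t)/(4*t^3)

E[X^2] = M′′(0) = 7/3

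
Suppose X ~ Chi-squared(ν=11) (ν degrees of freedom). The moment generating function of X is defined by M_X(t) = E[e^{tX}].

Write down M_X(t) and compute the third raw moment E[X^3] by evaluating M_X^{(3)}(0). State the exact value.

E[X^3] = d^3M/dt^3 |_{t=0} = 2145

M_X(t) = (1 - 2*t)^(-11/2)
dM/dt = 11/(64*t^6*√(1 - 2*t) - 192*t^5*√(1 - 2*t) + 240*t^4*√(1 - 2*t) - 160*t^3*√(1 - 2*t) + 60*t^2*√(1 - 2*t) - 12*t*√(1 - 2*t) + √(1 - 2*t))
d^2M/dt^2 = -143/(128*t^7*√(1 - 2*t) - 448*t^6*√(1 - 2*t) + 672*t^5*√(1 - 2*t) - 560*t^4*√(1 - 2*t) + 280*t^3*√(1 - 2*t) - 84*t^2*√(1 - 2*t) + 14*t*√(1 - 2*t) - √(1 - 2*t))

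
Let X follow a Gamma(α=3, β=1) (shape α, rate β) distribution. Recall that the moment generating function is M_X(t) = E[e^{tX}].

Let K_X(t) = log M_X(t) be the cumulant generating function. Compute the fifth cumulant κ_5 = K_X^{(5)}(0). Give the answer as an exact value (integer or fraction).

M_X(t) = (1 - t)^(-3)
K_X(t) = log M_X(t) = -3*log(1 - t)
dK/dt = -3/(t - 1)
d^2K/dt^2 = 3/(t^2 - 2*t + 1)
d^3K/dt^3 = -6/(t^3 - 3*t^2 + 3*t - 1)
d^4K/dt^4 = 18/(t^4 - 4*t^3 + 6*t^2 - 4*t + 1)
d^5K/dt^5 = -72/(t^5 - 5*t^4 + 10*t^3 - 10*t^2 + 5*t - 1)

κ_5 = d^5K/dt^5 |_{t=0} = 72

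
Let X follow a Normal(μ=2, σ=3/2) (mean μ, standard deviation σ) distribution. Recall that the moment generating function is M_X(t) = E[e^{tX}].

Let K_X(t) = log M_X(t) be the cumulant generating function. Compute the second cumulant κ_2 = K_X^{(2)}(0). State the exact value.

M_X(t) = e^(9*t^2/8 + 2*t)
K_X(t) = log M_X(t) = 9*t^2/8 + 2*t
K^(2)(t) = 9/4

κ_2 = K^(2)(0) = 9/4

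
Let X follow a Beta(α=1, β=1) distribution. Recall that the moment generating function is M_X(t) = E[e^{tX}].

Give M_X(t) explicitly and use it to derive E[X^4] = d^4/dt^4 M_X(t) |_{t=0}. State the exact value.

E[X^4] = d^4M/dt^4 |_{t=0} = 1/5

M_X(t) = ₁F₁(1; 2; t)
dM/dt = ₁F₁(2; 3; t)/2
d^2M/dt^2 = ₁F₁(3; 4; t)/3
d^3M/dt^3 = ₁F₁(4; 5; t)/4
d^4M/dt^4 = ₁F₁(5; 6; t)/5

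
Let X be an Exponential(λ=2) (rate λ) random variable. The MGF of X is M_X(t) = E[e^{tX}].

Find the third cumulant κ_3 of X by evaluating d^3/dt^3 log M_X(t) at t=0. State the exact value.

κ_3 = d^3K/dt^3 |_{t=0} = 1/4

M_X(t) = 2/(2 - t)
K_X(t) = log M_X(t) = -log(2 - t) + log(2)
dK/dt = -1/(t - 2)
d^2K/dt^2 = 1/(t^2 - 4*t + 4)
d^3K/dt^3 = -2/(t^3 - 6*t^2 + 12*t - 8)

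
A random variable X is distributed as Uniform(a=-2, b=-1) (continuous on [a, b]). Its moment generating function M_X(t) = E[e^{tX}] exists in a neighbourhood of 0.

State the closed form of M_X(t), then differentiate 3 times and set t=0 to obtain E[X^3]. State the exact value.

M_X(t) = (e^(-t) - e^(-2*t))/t
D^3[M](t) = (-t^3*e^(t) + 8*t^3 - 3*t^2*e^(t) + 12*t^2 - 6*t*e^(t) + 12*t - 6*e^(t) + 6)*e^(-2*t)/t^4

E[X^3] = D^3[M](0) = -15/4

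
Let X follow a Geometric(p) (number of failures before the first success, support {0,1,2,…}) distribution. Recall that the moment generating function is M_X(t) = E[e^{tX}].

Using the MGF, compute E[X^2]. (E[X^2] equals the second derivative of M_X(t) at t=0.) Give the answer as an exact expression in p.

E[X^2] = M^(2)(0) = 1 - 3/p + 2/p^2

M_X(t) = p/(-(1 - p)*e^(t) + 1)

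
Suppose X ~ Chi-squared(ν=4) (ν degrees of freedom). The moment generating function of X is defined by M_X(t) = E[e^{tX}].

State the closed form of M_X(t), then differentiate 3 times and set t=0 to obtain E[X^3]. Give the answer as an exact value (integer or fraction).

M_X(t) = (1 - 2*t)^(-2)
M′(t) = -4/(8*t^3 - 12*t^2 + 6*t - 1)
M′′(t) = 24/(16*t^4 - 32*t^3 + 24*t^2 - 8*t + 1)
M′′′(t) = -192/(32*t^5 - 80*t^4 + 80*t^3 - 40*t^2 + 10*t - 1)

E[X^3] = M′′′(0) = 192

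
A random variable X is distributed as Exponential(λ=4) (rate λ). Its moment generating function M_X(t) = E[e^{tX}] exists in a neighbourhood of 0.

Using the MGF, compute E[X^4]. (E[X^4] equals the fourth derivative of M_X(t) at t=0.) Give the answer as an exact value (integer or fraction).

M_X(t) = 4/(4 - t)
M′(t) = 4/(t^2 - 8*t + 16)
M′′(t) = -8/(t^3 - 12*t^2 + 48*t - 64)
M′′′(t) = 24/(t^4 - 16*t^3 + 96*t^2 - 256*t + 256)
M′′′′(t) = -96/(t^5 - 20*t^4 + 160*t^3 - 640*t^2 + 1280*t - 1024)

E[X^4] = M′′′′(0) = 3/32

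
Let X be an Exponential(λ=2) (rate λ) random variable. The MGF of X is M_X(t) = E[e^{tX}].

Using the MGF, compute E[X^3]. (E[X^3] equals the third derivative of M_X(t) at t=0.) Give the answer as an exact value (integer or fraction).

E[X^3] = M^(3)(0) = 3/4

M_X(t) = 2/(2 - t)
M^(3)(t) = 12/(t^4 - 8*t^3 + 24*t^2 - 32*t + 16)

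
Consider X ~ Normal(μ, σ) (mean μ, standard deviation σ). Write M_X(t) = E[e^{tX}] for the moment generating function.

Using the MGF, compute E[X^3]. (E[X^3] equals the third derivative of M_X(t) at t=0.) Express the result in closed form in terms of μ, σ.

E[X^3] = D^3[M](0) = μ*(μ^2 + 3*σ^2)

M_X(t) = e^(μ*t + σ^2*t^2/2)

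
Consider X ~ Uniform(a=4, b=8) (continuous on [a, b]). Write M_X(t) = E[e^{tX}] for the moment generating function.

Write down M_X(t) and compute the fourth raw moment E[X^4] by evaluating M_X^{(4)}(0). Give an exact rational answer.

E[X^4] = M′′′′(0) = 7936/5

M_X(t) = (e^(8*t) - e^(4*t))/(4*t)
M′(t) = (8*t*e^(8*t) - 4*t*e^(4*t) - e^(8*t) + e^(4*t))/(4*t^2)
M′′(t) = (32*t^2*e^(8*t) - 8*t^2*e^(4*t) - 8*t*e^(8*t) + 4*t*e^(4*t) + e^(8*t) - e^(4*t))/(2*t^3)
M′′′(t) = (256*t^3*e^(8*t) - 32*t^3*e^(4*t) - 96*t^2*e^(8*t) + 24*t^2*e^(4*t) + 24*t*e^(8*t) - 12*t*e^(4*t) - 3*e^(8*t) + 3*e^(4*t))/(2*t^4)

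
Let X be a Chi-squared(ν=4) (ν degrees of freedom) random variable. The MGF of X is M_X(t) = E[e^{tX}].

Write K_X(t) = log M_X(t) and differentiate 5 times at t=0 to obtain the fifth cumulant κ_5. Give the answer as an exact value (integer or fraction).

M_X(t) = (1 - 2*t)^(-2)
K_X(t) = log M_X(t) = -2*log(1 - 2*t)
K^(5)(t) = -1536/(32*t^5 - 80*t^4 + 80*t^3 - 40*t^2 + 10*t - 1)

κ_5 = K^(5)(0) = 1536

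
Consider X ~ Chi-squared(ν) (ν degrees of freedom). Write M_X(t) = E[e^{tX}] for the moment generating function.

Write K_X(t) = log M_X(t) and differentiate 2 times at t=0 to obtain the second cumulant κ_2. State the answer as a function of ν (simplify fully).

κ_2 = K^(2)(0) = 2*ν

M_X(t) = (1 - 2*t)^(-ν/2)
K_X(t) = log M_X(t) = -ν*log(1 - 2*t)/2
K^(2)(t) = 2*ν/(4*t^2 - 4*t + 1)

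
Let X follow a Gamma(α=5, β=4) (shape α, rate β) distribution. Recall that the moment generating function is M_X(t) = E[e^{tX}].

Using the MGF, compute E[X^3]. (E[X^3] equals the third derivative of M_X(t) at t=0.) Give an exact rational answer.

E[X^3] = D^3[M](0) = 105/32

M_X(t) = 1024/(4 - t)^5
D^3[M](t) = 215040/(t^8 - 32*t^7 + 448*t^6 - 3584*t^5 + 17920*t^4 - 57344*t^3 + 114688*t^2 - 131072*t + 65536)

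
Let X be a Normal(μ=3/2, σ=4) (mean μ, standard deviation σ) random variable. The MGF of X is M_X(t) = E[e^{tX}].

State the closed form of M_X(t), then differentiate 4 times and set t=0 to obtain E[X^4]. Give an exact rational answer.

E[X^4] = D^4[M](0) = 15825/16

M_X(t) = e^(8*t^2 + 3*t/2)
D^4[M](t) = 65536*t^4*e^(3*t/2)*e^(8*t^2) + 24576*t^3*e^(3*t/2)*e^(8*t^2) + 28032*t^2*e^(3*t/2)*e^(8*t^2) + 4824*t*e^(3*t/2)*e^(8*t^2) + 15825*e^(3*t/2)*e^(8*t^2)/16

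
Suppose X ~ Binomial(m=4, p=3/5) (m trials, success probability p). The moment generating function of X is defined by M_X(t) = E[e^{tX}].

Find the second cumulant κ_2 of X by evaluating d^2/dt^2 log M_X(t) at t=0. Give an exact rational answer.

M_X(t) = (3*e^(t)/5 + 2/5)^4
K_X(t) = log M_X(t) = 4*log(3*e^(t)/5 + 2/5)
K′(t) = 12*e^(t)/(3*e^(t) + 2)
K′′(t) = 24*e^(t)/(9*e^(2*t) + 12*e^(t) + 4)

κ_2 = K′′(0) = 24/25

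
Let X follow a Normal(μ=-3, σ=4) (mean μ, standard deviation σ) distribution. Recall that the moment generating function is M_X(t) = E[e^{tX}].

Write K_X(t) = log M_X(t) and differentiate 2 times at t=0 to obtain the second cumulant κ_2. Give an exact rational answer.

κ_2 = D^2[K](0) = 16

M_X(t) = e^(8*t^2 - 3*t)
K_X(t) = log M_X(t) = 8*t^2 - 3*t
D^2[K](t) = 16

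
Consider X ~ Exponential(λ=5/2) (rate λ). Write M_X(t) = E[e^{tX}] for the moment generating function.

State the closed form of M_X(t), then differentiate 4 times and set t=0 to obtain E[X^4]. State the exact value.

M_X(t) = 5/(2*(5/2 - t))
D^4[M](t) = -1920/(32*t^5 - 400*t^4 + 2000*t^3 - 5000*t^2 + 6250*t - 3125)

E[X^4] = D^4[M](0) = 384/625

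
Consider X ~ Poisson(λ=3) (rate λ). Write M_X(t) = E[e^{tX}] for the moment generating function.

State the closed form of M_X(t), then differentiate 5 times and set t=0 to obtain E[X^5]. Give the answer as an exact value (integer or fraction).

E[X^5] = D^5[M](0) = 1866

M_X(t) = e^(3*e^(t) - 3)
D^5[M](t) = (243*e^(5*t)*e^(3*e^(t)) + 810*e^(4*t)*e^(3*e^(t)) + 675*e^(3*t)*e^(3*e^(t)) + 135*e^(2*t)*e^(3*e^(t)) + 3*e^(t)*e^(3*e^(t)))*e^(-3)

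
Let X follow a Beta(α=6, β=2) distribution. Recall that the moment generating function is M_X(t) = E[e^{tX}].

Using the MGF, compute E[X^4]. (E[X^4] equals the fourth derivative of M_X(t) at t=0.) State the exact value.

E[X^4] = D^4[M](0) = 21/55

M_X(t) = ₁F₁(6; 8; t)
D^4[M](t) = 21*₁F₁(10; 12; t)/55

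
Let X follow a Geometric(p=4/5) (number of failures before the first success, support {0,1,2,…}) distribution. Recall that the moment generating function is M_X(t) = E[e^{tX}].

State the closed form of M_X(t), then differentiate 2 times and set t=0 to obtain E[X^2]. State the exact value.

M_X(t) = 4/(5*(1 - e^(t)/5))
D^2[M](t) = (-4*e^(2*t) - 20*e^(t))/(e^(3*t) - 15*e^(2*t) + 75*e^(t) - 125)

E[X^2] = D^2[M](0) = 3/8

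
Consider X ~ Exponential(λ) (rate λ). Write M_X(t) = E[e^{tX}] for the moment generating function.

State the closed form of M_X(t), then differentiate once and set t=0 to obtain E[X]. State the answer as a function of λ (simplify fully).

E[X] = M′(0) = 1/λ

M_X(t) = λ/(λ - t)
M′(t) = λ/(λ^2 - 2*λ*t + t^2)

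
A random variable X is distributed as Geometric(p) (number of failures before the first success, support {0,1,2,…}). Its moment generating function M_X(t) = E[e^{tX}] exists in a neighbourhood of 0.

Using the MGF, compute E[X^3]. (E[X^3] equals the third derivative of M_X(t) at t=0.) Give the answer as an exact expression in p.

M_X(t) = p/(-(1 - p)*e^(t) + 1)

E[X^3] = M^(3)(0) = -1 + 7/p - 12/p^2 + 6/p^3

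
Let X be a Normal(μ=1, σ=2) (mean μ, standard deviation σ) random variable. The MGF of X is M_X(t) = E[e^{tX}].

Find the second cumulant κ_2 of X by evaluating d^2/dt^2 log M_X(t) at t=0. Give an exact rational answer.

κ_2 = d^2K/dt^2 |_{t=0} = 4

M_X(t) = e^(2*t^2 + t)
K_X(t) = log M_X(t) = 2*t^2 + t
dK/dt = 4*t + 1
d^2K/dt^2 = 4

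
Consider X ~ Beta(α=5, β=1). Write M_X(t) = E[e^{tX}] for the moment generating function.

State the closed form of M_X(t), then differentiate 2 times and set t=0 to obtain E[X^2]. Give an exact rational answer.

E[X^2] = D^2[M](0) = 5/7

M_X(t) = ₁F₁(5; 6; t)
D^2[M](t) = 5*₁F₁(7; 8; t)/7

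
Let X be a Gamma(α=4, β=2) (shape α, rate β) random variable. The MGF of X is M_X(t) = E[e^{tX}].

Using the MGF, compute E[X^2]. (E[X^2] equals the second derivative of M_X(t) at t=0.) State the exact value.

E[X^2] = d^2M/dt^2 |_{t=0} = 5

M_X(t) = 16/(2 - t)^4
dM/dt = -64/(t^5 - 10*t^4 + 40*t^3 - 80*t^2 + 80*t - 32)
d^2M/dt^2 = 320/(t^6 - 12*t^5 + 60*t^4 - 160*t^3 + 240*t^2 - 192*t + 64)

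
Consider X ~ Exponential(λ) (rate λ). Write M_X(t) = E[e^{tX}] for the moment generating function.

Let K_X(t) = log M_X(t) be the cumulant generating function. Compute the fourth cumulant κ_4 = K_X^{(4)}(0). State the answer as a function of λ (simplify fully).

M_X(t) = λ/(λ - t)
K_X(t) = log M_X(t) = log(λ) - log(λ - t)
K′(t) = -1/(-λ + t)
K′′(t) = 1/(λ^2 - 2*λ*t + t^2)
K′′′(t) = -2/(-λ^3 + 3*λ^2*t - 3*λ*t^2 + t^3)
K′′′′(t) = 6/(λ^4 - 4*λ^3*t + 6*λ^2*t^2 - 4*λ*t^3 + t^4)

κ_4 = K′′′′(0) = 6/λ^4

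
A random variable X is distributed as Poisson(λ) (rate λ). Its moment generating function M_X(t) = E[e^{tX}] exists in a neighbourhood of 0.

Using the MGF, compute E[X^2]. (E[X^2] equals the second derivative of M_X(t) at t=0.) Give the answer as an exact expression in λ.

E[X^2] = D^2[M](0) = λ*(λ + 1)

M_X(t) = e^(λ*(e^(t) - 1))
D^2[M](t) = (λ^2*e^(2*t)*e^(λ*e^(t)) + λ*e^(t)*e^(λ*e^(t)))*e^(-λ)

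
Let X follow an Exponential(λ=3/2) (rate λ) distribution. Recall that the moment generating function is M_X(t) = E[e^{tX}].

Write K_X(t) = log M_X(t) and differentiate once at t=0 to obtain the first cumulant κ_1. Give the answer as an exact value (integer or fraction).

κ_1 = dK/dt |_{t=0} = 2/3

M_X(t) = 3/(2*(3/2 - t))
K_X(t) = log M_X(t) = -log(3/2 - t) - log(2) + log(3)
dK/dt = -2/(2*t - 3)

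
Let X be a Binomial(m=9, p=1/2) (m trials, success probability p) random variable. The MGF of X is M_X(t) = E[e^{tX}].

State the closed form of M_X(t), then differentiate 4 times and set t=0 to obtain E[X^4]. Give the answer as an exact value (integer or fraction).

E[X^4] = M^(4)(0) = 1395/2

M_X(t) = (e^(t)/2 + 1/2)^9
M^(4)(t) = 6561*e^(9*t)/512 + 72*e^(8*t) + 21609*e^(7*t)/128 + 1701*e^(6*t)/8 + 39375*e^(5*t)/256 + 63*e^(4*t) + 1701*e^(3*t)/128 + 9*e^(2*t)/8 + 9*e^(t)/512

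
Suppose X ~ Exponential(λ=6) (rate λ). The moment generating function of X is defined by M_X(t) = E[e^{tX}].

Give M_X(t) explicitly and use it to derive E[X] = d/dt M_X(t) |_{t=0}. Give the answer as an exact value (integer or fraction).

M_X(t) = 6/(6 - t)
M′(t) = 6/(t^2 - 12*t + 36)

E[X] = M′(0) = 1/6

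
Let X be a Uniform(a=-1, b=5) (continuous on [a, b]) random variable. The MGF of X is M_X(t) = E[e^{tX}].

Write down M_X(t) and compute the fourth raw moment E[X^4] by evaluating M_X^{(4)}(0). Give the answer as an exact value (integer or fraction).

M_X(t) = (e^(5*t) - e^(-t))/(6*t)
dM/dt = (5*t*e^(6*t) + t - e^(6*t) + 1)*e^(-t)/(6*t^2)
d^2M/dt^2 = (25*t^2*e^(6*t) - t^2 - 10*t*e^(6*t) - 2*t + 2*e^(6*t) - 2)*e^(-t)/(6*t^3)
d^3M/dt^3 = (125*t^3*e^(6*t) + t^3 - 75*t^2*e^(6*t) + 3*t^2 + 30*t*e^(6*t) + 6*t - 6*e^(6*t) + 6)*e^(-t)/(6*t^4)
d^4M/dt^4 = (625*t^4*e^(6*t) - t^4 - 500*t^3*e^(6*t) - 4*t^3 + 300*t^2*e^(6*t) - 12*t^2 - 120*t*e^(6*t) - 24*t + 24*e^(6*t) - 24)*e^(-t)/(6*t^5)

E[X^4] = d^4M/dt^4 |_{t=0} = 521/5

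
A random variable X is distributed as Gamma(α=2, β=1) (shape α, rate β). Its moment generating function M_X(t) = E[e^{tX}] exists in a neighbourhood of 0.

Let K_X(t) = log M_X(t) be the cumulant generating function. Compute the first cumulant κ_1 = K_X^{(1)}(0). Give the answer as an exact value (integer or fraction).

M_X(t) = (1 - t)^(-2)
K_X(t) = log M_X(t) = -2*log(1 - t)
K^(1)(t) = -2/(t - 1)

κ_1 = K^(1)(0) = 2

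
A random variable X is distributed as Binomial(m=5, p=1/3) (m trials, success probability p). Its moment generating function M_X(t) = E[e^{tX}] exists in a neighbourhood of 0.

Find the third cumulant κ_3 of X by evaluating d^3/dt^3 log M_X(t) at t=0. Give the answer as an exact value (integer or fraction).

M_X(t) = (e^(t)/3 + 2/3)^5
K_X(t) = log M_X(t) = 5*log(e^(t)/3 + 2/3)
K^(3)(t) = (-10*e^(2*t) + 20*e^(t))/(e^(3*t) + 6*e^(2*t) + 12*e^(t) + 8)

κ_3 = K^(3)(0) = 10/27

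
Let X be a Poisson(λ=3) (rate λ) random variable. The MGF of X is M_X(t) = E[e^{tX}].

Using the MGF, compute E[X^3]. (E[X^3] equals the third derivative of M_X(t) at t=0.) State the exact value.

M_X(t) = e^(3*e^(t) - 3)
M′(t) = 3*e^(-3)*e^(t)*e^(3*e^(t))
M′′(t) = (9*e^(2*t)*e^(3*e^(t)) + 3*e^(t)*e^(3*e^(t)))*e^(-3)
M′′′(t) = (27*e^(3*t)*e^(3*e^(t)) + 27*e^(2*t)*e^(3*e^(t)) + 3*e^(t)*e^(3*e^(t)))*e^(-3)

E[X^3] = M′′′(0) = 57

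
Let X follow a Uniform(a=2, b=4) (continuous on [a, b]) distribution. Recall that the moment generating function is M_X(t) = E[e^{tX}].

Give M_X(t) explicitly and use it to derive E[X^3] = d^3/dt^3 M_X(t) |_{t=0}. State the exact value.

E[X^3] = M^(3)(0) = 30

M_X(t) = (e^(4*t) - e^(2*t))/(2*t)
M^(3)(t) = (32*t^3*e^(4*t) - 4*t^3*e^(2*t) - 24*t^2*e^(4*t) + 6*t^2*e^(2*t) + 12*t*e^(4*t) - 6*t*e^(2*t) - 3*e^(4*t) + 3*e^(2*t))/t^4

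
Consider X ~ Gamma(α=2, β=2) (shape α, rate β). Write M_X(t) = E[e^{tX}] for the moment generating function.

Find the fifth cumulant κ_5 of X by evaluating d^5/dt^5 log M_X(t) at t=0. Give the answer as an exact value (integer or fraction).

κ_5 = d^5K/dt^5 |_{t=0} = 3/2

M_X(t) = 4/(2 - t)^2
K_X(t) = log M_X(t) = -2*log(2 - t) + 2*log(2)
dK/dt = -2/(t - 2)
d^2K/dt^2 = 2/(t^2 - 4*t + 4)
d^3K/dt^3 = -4/(t^3 - 6*t^2 + 12*t - 8)
d^4K/dt^4 = 12/(t^4 - 8*t^3 + 24*t^2 - 32*t + 16)
d^5K/dt^5 = -48/(t^5 - 10*t^4 + 40*t^3 - 80*t^2 + 80*t - 32)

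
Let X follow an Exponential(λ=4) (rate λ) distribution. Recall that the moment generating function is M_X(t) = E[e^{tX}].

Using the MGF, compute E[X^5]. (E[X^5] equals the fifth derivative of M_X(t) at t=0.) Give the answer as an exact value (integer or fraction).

M_X(t) = 4/(4 - t)
M^(5)(t) = 480/(t^6 - 24*t^5 + 240*t^4 - 1280*t^3 + 3840*t^2 - 6144*t + 4096)

E[X^5] = M^(5)(0) = 15/128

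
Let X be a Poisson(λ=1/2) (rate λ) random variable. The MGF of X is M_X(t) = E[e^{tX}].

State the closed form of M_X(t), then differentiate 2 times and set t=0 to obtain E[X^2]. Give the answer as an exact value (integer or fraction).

M_X(t) = e^(e^(t)/2 - 1/2)
M^(2)(t) = (e^(2*t)*e^(e^(t)/2) + 2*e^(t)*e^(e^(t)/2))*e^(-1/2)/4

E[X^2] = M^(2)(0) = 3/4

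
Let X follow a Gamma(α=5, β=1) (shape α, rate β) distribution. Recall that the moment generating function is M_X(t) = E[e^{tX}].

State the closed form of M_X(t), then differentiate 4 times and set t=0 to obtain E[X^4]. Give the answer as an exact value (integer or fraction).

E[X^4] = M^(4)(0) = 1680

M_X(t) = (1 - t)^(-5)
M^(4)(t) = -1680/(t^9 - 9*t^8 + 36*t^7 - 84*t^6 + 126*t^5 - 126*t^4 + 84*t^3 - 36*t^2 + 9*t - 1)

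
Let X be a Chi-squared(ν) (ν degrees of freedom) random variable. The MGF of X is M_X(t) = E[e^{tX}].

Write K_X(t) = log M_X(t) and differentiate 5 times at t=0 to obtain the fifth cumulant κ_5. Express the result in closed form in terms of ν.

κ_5 = D^5[K](0) = 384*ν

M_X(t) = (1 - 2*t)^(-ν/2)
K_X(t) = log M_X(t) = -ν*log(1 - 2*t)/2
D^5[K](t) = -384*ν/(32*t^5 - 80*t^4 + 80*t^3 - 40*t^2 + 10*t - 1)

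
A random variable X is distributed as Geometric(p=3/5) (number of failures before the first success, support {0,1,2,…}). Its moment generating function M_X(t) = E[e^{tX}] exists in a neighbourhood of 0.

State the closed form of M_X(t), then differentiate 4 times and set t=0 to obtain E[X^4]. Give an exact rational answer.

E[X^4] = M^(4)(0) = 602/27

M_X(t) = 3/(5*(1 - 2*e^(t)/5))
M^(4)(t) = (-48*e^(4*t) - 1320*e^(3*t) - 3300*e^(2*t) - 750*e^(t))/(32*e^(5*t) - 400*e^(4*t) + 2000*e^(3*t) - 5000*e^(2*t) + 6250*e^(t) - 3125)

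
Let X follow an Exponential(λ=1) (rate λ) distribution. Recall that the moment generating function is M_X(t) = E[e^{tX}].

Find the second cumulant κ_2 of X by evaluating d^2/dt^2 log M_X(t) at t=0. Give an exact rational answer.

κ_2 = K^(2)(0) = 1

M_X(t) = 1/(1 - t)
K_X(t) = log M_X(t) = -log(1 - t)
K^(2)(t) = 1/(t^2 - 2*t + 1)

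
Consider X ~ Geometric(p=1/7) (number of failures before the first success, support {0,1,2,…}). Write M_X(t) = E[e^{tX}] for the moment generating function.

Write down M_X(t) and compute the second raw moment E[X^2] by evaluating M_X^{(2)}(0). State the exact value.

M_X(t) = 1/(7*(1 - 6*e^(t)/7))
M′(t) = 6*e^(t)/(36*e^(2*t) - 84*e^(t) + 49)
M′′(t) = (-36*e^(2*t) - 42*e^(t))/(216*e^(3*t) - 756*e^(2*t) + 882*e^(t) - 343)

E[X^2] = M′′(0) = 78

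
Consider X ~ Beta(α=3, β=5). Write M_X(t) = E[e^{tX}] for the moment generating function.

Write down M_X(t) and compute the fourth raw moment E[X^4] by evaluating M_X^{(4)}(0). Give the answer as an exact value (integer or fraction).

M_X(t) = ₁F₁(3; 8; t)
M′(t) = 3*₁F₁(4; 9; t)/8
M′′(t) = ₁F₁(5; 10; t)/6
M′′′(t) = ₁F₁(6; 11; t)/12
M′′′′(t) = ₁F₁(7; 12; t)/22

E[X^4] = M′′′′(0) = 1/22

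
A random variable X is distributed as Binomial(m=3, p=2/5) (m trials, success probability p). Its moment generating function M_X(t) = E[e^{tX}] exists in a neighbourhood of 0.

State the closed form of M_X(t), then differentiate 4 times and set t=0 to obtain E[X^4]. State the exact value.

E[X^4] = D^4[M](0) = 1278/125

M_X(t) = (2*e^(t)/5 + 3/5)^3
D^4[M](t) = 648*e^(3*t)/125 + 576*e^(2*t)/125 + 54*e^(t)/125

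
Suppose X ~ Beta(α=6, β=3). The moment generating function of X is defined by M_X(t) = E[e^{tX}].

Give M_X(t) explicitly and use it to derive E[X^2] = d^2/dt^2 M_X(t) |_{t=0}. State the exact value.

M_X(t) = ₁F₁(6; 9; t)
M^(2)(t) = 7*₁F₁(8; 11; t)/15

E[X^2] = M^(2)(0) = 7/15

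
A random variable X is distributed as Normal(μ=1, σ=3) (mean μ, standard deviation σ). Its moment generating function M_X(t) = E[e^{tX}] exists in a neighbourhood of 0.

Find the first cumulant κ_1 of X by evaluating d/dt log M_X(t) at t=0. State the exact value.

κ_1 = dK/dt |_{t=0} = 1

M_X(t) = e^(9*t^2/2 + t)
K_X(t) = log M_X(t) = 9*t^2/2 + t
dK/dt = 9*t + 1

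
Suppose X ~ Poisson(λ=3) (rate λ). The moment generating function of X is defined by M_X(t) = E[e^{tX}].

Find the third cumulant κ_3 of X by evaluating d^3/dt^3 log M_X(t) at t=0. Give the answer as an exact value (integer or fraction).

M_X(t) = e^(3*e^(t) - 3)
K_X(t) = log M_X(t) = 3*e^(t) - 3
K′(t) = 3*e^(t)
K′′(t) = 3*e^(t)
K′′′(t) = 3*e^(t)

κ_3 = K′′′(0) = 3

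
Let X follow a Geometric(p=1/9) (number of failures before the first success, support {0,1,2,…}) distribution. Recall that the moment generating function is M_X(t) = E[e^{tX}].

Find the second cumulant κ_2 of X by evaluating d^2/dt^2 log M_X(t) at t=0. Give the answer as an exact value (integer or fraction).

M_X(t) = 1/(9*(1 - 8*e^(t)/9))
K_X(t) = log M_X(t) = -log(1 - 8*e^(t)/9) - 2*log(3)
K^(2)(t) = 72*e^(t)/(64*e^(2*t) - 144*e^(t) + 81)

κ_2 = K^(2)(0) = 72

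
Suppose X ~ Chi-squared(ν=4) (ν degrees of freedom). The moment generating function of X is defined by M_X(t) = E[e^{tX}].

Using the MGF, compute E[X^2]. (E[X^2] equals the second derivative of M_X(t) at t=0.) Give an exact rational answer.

M_X(t) = (1 - 2*t)^(-2)
dM/dt = -4/(8*t^3 - 12*t^2 + 6*t - 1)
d^2M/dt^2 = 24/(16*t^4 - 32*t^3 + 24*t^2 - 8*t + 1)

E[X^2] = d^2M/dt^2 |_{t=0} = 24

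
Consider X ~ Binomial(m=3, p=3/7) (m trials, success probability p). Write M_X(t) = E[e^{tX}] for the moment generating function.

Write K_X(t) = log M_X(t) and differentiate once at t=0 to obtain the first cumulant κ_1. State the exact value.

M_X(t) = (3*e^(t)/7 + 4/7)^3
K_X(t) = log M_X(t) = 3*log(3*e^(t)/7 + 4/7)
K^(1)(t) = 9*e^(t)/(3*e^(t) + 4)

κ_1 = K^(1)(0) = 9/7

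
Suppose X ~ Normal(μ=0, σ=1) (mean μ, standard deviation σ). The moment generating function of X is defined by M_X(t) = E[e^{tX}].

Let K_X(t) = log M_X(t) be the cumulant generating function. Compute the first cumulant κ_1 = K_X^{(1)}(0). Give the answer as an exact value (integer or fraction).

κ_1 = dK/dt |_{t=0} = 0

M_X(t) = e^(t^2/2)
K_X(t) = log M_X(t) = t^2/2
dK/dt = t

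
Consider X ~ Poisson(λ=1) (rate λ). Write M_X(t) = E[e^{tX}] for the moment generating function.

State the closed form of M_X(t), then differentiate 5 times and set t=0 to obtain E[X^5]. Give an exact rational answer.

E[X^5] = d^5M/dt^5 |_{t=0} = 52

M_X(t) = e^(e^(t) - 1)
dM/dt = e^(-1)*e^(t)*e^(e^(t))
d^2M/dt^2 = (e^(2*t)*e^(e^(t)) + e^(t)*e^(e^(t)))*e^(-1)
d^3M/dt^3 = (e^(3*t)*e^(e^(t)) + 3*e^(2*t)*e^(e^(t)) + e^(t)*e^(e^(t)))*e^(-1)
d^4M/dt^4 = (e^(4*t)*e^(e^(t)) + 6*e^(3*t)*e^(e^(t)) + 7*e^(2*t)*e^(e^(t)) + e^(t)*e^(e^(t)))*e^(-1)
d^5M/dt^5 = (e^(5*t)*e^(e^(t)) + 10*e^(4*t)*e^(e^(t)) + 25*e^(3*t)*e^(e^(t)) + 15*e^(2*t)*e^(e^(t)) + e^(t)*e^(e^(t)))*e^(-1)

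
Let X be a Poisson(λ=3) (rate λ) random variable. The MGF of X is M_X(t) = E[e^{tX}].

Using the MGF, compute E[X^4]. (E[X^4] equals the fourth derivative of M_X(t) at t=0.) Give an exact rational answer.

M_X(t) = e^(3*e^(t) - 3)
M^(4)(t) = (81*e^(4*t)*e^(3*e^(t)) + 162*e^(3*t)*e^(3*e^(t)) + 63*e^(2*t)*e^(3*e^(t)) + 3*e^(t)*e^(3*e^(t)))*e^(-3)

E[X^4] = M^(4)(0) = 309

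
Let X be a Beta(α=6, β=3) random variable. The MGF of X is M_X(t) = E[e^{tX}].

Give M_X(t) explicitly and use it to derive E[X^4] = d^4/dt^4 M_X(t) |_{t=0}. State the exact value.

M_X(t) = ₁F₁(6; 9; t)
D^4[M](t) = 14*₁F₁(10; 13; t)/55

E[X^4] = D^4[M](0) = 14/55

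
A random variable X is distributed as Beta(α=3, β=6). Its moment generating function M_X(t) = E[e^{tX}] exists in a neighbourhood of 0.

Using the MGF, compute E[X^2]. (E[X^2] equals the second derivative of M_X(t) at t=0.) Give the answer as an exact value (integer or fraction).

E[X^2] = d^2M/dt^2 |_{t=0} = 2/15

M_X(t) = ₁F₁(3; 9; t)
dM/dt = ₁F₁(4; 10; t)/3
d^2M/dt^2 = 2*₁F₁(5; 11; t)/15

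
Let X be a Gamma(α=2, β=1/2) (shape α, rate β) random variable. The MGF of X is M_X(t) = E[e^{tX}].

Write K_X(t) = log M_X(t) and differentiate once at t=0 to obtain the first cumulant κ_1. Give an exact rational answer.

κ_1 = K^(1)(0) = 4

M_X(t) = 1/(4*(1/2 - t)^2)
K_X(t) = log M_X(t) = -2*log(1/2 - t) - 2*log(2)
K^(1)(t) = -4/(2*t - 1)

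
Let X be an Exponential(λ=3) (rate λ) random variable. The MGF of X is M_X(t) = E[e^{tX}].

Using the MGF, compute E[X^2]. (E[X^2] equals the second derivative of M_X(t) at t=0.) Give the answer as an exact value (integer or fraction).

M_X(t) = 3/(3 - t)
M′(t) = 3/(t^2 - 6*t + 9)
M′′(t) = -6/(t^3 - 9*t^2 + 27*t - 27)

E[X^2] = M′′(0) = 2/9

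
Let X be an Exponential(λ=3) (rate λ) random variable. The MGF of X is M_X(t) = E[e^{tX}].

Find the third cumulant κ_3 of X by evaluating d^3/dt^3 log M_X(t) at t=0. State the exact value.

M_X(t) = 3/(3 - t)
K_X(t) = log M_X(t) = -log(3 - t) + log(3)
K′(t) = -1/(t - 3)
K′′(t) = 1/(t^2 - 6*t + 9)
K′′′(t) = -2/(t^3 - 9*t^2 + 27*t - 27)

κ_3 = K′′′(0) = 2/27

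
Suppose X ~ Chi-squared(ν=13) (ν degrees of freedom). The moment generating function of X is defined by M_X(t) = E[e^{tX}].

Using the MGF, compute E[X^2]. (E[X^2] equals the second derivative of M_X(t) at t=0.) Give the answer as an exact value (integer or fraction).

E[X^2] = d^2M/dt^2 |_{t=0} = 195

M_X(t) = (1 - 2*t)^(-13/2)
dM/dt = -13/(128*t^7*√(1 - 2*t) - 448*t^6*√(1 - 2*t) + 672*t^5*√(1 - 2*t) - 560*t^4*√(1 - 2*t) + 280*t^3*√(1 - 2*t) - 84*t^2*√(1 - 2*t) + 14*t*√(1 - 2*t) - √(1 - 2*t))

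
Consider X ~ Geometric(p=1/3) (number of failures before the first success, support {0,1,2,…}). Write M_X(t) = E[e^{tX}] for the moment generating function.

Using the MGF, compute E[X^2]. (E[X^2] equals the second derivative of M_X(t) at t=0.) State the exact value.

E[X^2] = d^2M/dt^2 |_{t=0} = 10

M_X(t) = 1/(3*(1 - 2*e^(t)/3))
dM/dt = 2*e^(t)/(4*e^(2*t) - 12*e^(t) + 9)
d^2M/dt^2 = (-4*e^(2*t) - 6*e^(t))/(8*e^(3*t) - 36*e^(2*t) + 54*e^(t) - 27)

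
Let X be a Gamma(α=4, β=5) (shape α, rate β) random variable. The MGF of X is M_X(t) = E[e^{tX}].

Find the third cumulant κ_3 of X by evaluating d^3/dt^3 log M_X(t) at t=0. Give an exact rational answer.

κ_3 = D^3[K](0) = 8/125

M_X(t) = 625/(5 - t)^4
K_X(t) = log M_X(t) = -4*log(5 - t) + 4*log(5)
D^3[K](t) = -8/(t^3 - 15*t^2 + 75*t - 125)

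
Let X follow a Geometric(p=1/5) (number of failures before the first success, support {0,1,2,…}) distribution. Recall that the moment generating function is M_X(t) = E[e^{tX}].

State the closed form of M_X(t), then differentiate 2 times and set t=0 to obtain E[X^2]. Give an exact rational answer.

M_X(t) = 1/(5*(1 - 4*e^(t)/5))
D^2[M](t) = (-16*e^(2*t) - 20*e^(t))/(64*e^(3*t) - 240*e^(2*t) + 300*e^(t) - 125)

E[X^2] = D^2[M](0) = 36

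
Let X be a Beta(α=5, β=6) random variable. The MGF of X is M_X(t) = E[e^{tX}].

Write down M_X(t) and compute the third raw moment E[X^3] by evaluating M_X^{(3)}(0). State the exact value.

M_X(t) = ₁F₁(5; 11; t)
M^(3)(t) = 35*₁F₁(8; 14; t)/286

E[X^3] = M^(3)(0) = 35/286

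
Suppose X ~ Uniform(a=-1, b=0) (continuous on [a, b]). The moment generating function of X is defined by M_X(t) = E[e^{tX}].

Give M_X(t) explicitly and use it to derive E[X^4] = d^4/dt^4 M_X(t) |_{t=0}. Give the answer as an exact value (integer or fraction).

M_X(t) = (1 - e^(-t))/t
M^(4)(t) = (-t^4 - 4*t^3 - 12*t^2 - 24*t + 24*e^(t) - 24)*e^(-t)/t^5

E[X^4] = M^(4)(0) = 1/5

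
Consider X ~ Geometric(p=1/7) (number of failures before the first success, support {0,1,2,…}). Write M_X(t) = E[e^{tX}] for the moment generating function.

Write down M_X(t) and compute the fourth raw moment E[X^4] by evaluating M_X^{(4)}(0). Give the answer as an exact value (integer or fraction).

M_X(t) = 1/(7*(1 - 6*e^(t)/7))
dM/dt = 6*e^(t)/(36*e^(2*t) - 84*e^(t) + 49)
d^2M/dt^2 = (-36*e^(2*t) - 42*e^(t))/(216*e^(3*t) - 756*e^(2*t) + 882*e^(t) - 343)
d^3M/dt^3 = (216*e^(3*t) + 1008*e^(2*t) + 294*e^(t))/(1296*e^(4*t) - 6048*e^(3*t) + 10584*e^(2*t) - 8232*e^(t) + 2401)
d^4M/dt^4 = (-1296*e^(4*t) - 16632*e^(3*t) - 19404*e^(2*t) - 2058*e^(t))/(7776*e^(5*t) - 45360*e^(4*t) + 105840*e^(3*t) - 123480*e^(2*t) + 72030*e^(t) - 16807)

E[X^4] = d^4M/dt^4 |_{t=0} = 39390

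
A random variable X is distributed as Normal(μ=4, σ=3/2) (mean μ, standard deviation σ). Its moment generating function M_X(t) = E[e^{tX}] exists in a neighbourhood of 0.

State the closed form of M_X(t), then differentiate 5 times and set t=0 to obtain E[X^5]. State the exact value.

E[X^5] = d^5M/dt^5 |_{t=0} = 11071/4

M_X(t) = e^(9*t^2/8 + 4*t)
dM/dt = 9*t*e^(4*t)*e^(9*t^2/8)/4 + 4*e^(4*t)*e^(9*t^2/8)
d^2M/dt^2 = 81*t^2*e^(4*t)*e^(9*t^2/8)/16 + 18*t*e^(4*t)*e^(9*t^2/8) + 73*e^(4*t)*e^(9*t^2/8)/4
d^3M/dt^3 = 729*t^3*e^(4*t)*e^(9*t^2/8)/64 + 243*t^2*e^(4*t)*e^(9*t^2/8)/4 + 1971*t*e^(4*t)*e^(9*t^2/8)/16 + 91*e^(4*t)*e^(9*t^2/8)
d^4M/dt^4 = 6561*t^4*e^(4*t)*e^(9*t^2/8)/256 + 729*t^3*e^(4*t)*e^(9*t^2/8)/4 + 17739*t^2*e^(4*t)*e^(9*t^2/8)/32 + 819*t*e^(4*t)*e^(9*t^2/8) + 7795*e^(4*t)*e^(9*t^2/8)/16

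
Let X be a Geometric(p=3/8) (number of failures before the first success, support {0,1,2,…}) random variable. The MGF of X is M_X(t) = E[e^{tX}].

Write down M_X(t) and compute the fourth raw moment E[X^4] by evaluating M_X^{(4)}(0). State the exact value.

E[X^4] = d^4M/dt^4 |_{t=0} = 10595/27

M_X(t) = 3/(8*(1 - 5*e^(t)/8))
dM/dt = 15*e^(t)/(25*e^(2*t) - 80*e^(t) + 64)
d^2M/dt^2 = (-75*e^(2*t) - 120*e^(t))/(125*e^(3*t) - 600*e^(2*t) + 960*e^(t) - 512)
d^3M/dt^3 = (375*e^(3*t) + 2400*e^(2*t) + 960*e^(t))/(625*e^(4*t) - 4000*e^(3*t) + 9600*e^(2*t) - 10240*e^(t) + 4096)
d^4M/dt^4 = (-1875*e^(4*t) - 33000*e^(3*t) - 52800*e^(2*t) - 7680*e^(t))/(3125*e^(5*t) - 25000*e^(4*t) + 80000*e^(3*t) - 128000*e^(2*t) + 102400*e^(t) - 32768)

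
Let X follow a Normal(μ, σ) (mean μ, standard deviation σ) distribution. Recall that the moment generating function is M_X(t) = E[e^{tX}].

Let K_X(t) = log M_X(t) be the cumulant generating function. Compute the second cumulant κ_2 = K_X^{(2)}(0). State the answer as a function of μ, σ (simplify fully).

M_X(t) = e^(μ*t + σ^2*t^2/2)
K_X(t) = log M_X(t) = μ*t + σ^2*t^2/2
dK/dt = μ + σ^2*t
d^2K/dt^2 = σ^2

κ_2 = d^2K/dt^2 |_{t=0} = σ^2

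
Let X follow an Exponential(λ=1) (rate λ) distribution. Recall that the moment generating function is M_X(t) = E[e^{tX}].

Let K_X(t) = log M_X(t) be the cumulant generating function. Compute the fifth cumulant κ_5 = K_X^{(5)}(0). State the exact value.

κ_5 = K^(5)(0) = 24

M_X(t) = 1/(1 - t)
K_X(t) = log M_X(t) = -log(1 - t)
K^(5)(t) = -24/(t^5 - 5*t^4 + 10*t^3 - 10*t^2 + 5*t - 1)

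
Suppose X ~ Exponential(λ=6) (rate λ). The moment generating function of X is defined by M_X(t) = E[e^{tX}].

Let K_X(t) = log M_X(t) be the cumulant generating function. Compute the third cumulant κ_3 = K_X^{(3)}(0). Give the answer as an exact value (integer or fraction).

M_X(t) = 6/(6 - t)
K_X(t) = log M_X(t) = -log(6 - t) + log(6)
D^3[K](t) = -2/(t^3 - 18*t^2 + 108*t - 216)

κ_3 = D^3[K](0) = 1/108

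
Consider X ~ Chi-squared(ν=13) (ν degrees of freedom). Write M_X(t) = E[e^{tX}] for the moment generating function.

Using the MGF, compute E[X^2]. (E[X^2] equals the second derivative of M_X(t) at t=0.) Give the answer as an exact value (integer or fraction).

M_X(t) = (1 - 2*t)^(-13/2)
M′(t) = -13/(128*t^7*√(1 - 2*t) - 448*t^6*√(1 - 2*t) + 672*t^5*√(1 - 2*t) - 560*t^4*√(1 - 2*t) + 280*t^3*√(1 - 2*t) - 84*t^2*√(1 - 2*t) + 14*t*√(1 - 2*t) - √(1 - 2*t))

E[X^2] = M′′(0) = 195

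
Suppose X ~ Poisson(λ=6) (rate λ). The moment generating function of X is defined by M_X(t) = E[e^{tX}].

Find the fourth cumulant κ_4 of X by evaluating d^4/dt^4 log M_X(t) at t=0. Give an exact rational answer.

M_X(t) = e^(6*e^(t) - 6)
K_X(t) = log M_X(t) = 6*e^(t) - 6
dK/dt = 6*e^(t)
d^2K/dt^2 = 6*e^(t)
d^3K/dt^3 = 6*e^(t)
d^4K/dt^4 = 6*e^(t)

κ_4 = d^4K/dt^4 |_{t=0} = 6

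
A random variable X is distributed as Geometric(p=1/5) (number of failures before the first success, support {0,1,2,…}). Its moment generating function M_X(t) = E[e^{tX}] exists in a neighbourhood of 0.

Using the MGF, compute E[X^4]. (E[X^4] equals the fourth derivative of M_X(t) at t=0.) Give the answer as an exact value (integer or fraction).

M_X(t) = 1/(5*(1 - 4*e^(t)/5))
M′(t) = 4*e^(t)/(16*e^(2*t) - 40*e^(t) + 25)
M′′(t) = (-16*e^(2*t) - 20*e^(t))/(64*e^(3*t) - 240*e^(2*t) + 300*e^(t) - 125)
M′′′(t) = (64*e^(3*t) + 320*e^(2*t) + 100*e^(t))/(256*e^(4*t) - 1280*e^(3*t) + 2400*e^(2*t) - 2000*e^(t) + 625)
M′′′′(t) = (-256*e^(4*t) - 3520*e^(3*t) - 4400*e^(2*t) - 500*e^(t))/(1024*e^(5*t) - 6400*e^(4*t) + 16000*e^(3*t) - 20000*e^(2*t) + 12500*e^(t) - 3125)

E[X^4] = M′′′′(0) = 8676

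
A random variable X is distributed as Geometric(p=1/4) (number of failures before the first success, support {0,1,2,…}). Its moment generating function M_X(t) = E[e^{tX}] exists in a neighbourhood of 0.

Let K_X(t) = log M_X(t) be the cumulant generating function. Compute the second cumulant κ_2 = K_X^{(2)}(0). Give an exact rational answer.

κ_2 = K′′(0) = 12

M_X(t) = 1/(4*(1 - 3*e^(t)/4))
K_X(t) = log M_X(t) = -log(1 - 3*e^(t)/4) - 2*log(2)
K′(t) = -3*e^(t)/(3*e^(t) - 4)
K′′(t) = 12*e^(t)/(9*e^(2*t) - 24*e^(t) + 16)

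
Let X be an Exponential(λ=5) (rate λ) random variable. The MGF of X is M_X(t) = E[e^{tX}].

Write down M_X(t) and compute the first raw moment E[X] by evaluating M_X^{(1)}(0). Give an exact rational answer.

M_X(t) = 5/(5 - t)
D[M](t) = 5/(t^2 - 10*t + 25)

E[X] = D[M](0) = 1/5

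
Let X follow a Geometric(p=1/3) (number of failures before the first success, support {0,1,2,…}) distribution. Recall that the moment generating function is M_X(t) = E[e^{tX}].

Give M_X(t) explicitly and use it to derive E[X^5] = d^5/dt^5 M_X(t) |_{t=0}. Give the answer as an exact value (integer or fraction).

M_X(t) = 1/(3*(1 - 2*e^(t)/3))
M^(5)(t) = (32*e^(5*t) + 1248*e^(4*t) + 4752*e^(3*t) + 2808*e^(2*t) + 162*e^(t))/(64*e^(6*t) - 576*e^(5*t) + 2160*e^(4*t) - 4320*e^(3*t) + 4860*e^(2*t) - 2916*e^(t) + 729)

E[X^5] = M^(5)(0) = 9002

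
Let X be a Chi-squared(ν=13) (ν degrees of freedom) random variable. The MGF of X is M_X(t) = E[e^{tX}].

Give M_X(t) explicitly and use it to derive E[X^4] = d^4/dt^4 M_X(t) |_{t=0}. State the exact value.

E[X^4] = M^(4)(0) = 62985

M_X(t) = (1 - 2*t)^(-13/2)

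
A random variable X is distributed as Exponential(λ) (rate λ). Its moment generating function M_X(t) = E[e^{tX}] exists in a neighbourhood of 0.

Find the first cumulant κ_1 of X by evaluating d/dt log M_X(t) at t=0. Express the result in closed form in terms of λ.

κ_1 = dK/dt |_{t=0} = 1/λ

M_X(t) = λ/(λ - t)
K_X(t) = log M_X(t) = log(λ) - log(λ - t)
dK/dt = -1/(-λ + t)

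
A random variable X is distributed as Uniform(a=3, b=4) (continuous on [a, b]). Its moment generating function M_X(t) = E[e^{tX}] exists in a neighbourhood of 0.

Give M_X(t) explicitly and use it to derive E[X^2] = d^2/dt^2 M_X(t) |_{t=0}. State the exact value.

E[X^2] = M′′(0) = 37/3

M_X(t) = (e^(4*t) - e^(3*t))/t
M′(t) = (4*t*e^(4*t) - 3*t*e^(3*t) - e^(4*t) + e^(3*t))/t^2
M′′(t) = (16*t^2*e^(4*t) - 9*t^2*e^(3*t) - 8*t*e^(4*t) + 6*t*e^(3*t) + 2*e^(4*t) - 2*e^(3*t))/t^3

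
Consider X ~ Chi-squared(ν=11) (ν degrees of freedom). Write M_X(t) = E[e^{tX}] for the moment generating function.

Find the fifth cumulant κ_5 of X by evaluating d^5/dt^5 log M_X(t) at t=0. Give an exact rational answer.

M_X(t) = (1 - 2*t)^(-11/2)
K_X(t) = log M_X(t) = -11*log(1 - 2*t)/2
K′(t) = -11/(2*t - 1)
K′′(t) = 22/(4*t^2 - 4*t + 1)
K′′′(t) = -88/(8*t^3 - 12*t^2 + 6*t - 1)
K′′′′(t) = 528/(16*t^4 - 32*t^3 + 24*t^2 - 8*t + 1)
K′′′′′(t) = -4224/(32*t^5 - 80*t^4 + 80*t^3 - 40*t^2 + 10*t - 1)

κ_5 = K′′′′′(0) = 4224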